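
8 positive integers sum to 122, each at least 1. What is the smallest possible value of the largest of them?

16

The 8 values sum to 122, so their maximum is at least ⌈122/8⌉ = 16.
Equality holds with 2 values of 16 and 6 values of 15.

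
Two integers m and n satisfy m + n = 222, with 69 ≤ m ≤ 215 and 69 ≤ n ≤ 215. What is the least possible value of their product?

10557

For a fixed sum, mn is smallest when m and n are as far apart as possible.
The extreme feasible split is m = 69, n = 153, giving mn = 10557.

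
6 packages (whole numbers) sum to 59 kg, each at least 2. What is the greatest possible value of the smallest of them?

9

The average is 59/6 < 10, so some value is ≤ 9.
Taking 1 copy of 9 and 5 copies of 10 gives exactly 59, so 9 is attained.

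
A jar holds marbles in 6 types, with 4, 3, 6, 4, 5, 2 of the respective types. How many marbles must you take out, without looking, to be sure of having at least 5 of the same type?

22

In the worst case you take as many as possible of each type without reaching 5: 4 + 3 + 4 + 4 + 4 + 2 = 21.
The next one must give 5 of some type, so 21 + 1 = 22.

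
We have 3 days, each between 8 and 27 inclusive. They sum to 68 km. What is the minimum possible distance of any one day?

Minimizing one value means maximizing the remaining 2.
The other 2 contribute at most 2 × 27 = 54, leaving at least 68 − 54 = 14.
Since 14 ≥ 8, this is achievable: one at 14 and 2 at 27.

14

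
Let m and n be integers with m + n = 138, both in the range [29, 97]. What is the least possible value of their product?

mn = m(138 − m) is concave in m, so over [41, 97] it is minimized at an endpoint.
At the endpoint m = 41, n = 138 − 41 = 97, so mn = 41 × 97 = 3977.

3977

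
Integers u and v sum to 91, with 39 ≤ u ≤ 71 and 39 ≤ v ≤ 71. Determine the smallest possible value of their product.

2028

uv = u(91 − u) is concave in u, so over [39, 52] it is minimized at an endpoint.
The extreme feasible split is u = 39, v = 52, giving uv = 2028.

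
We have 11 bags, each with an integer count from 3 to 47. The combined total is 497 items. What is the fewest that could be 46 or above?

1

Suppose at most 11 − j of them reach 46; then j values are ≤ 45 and the rest ≤ 47.
The total is then ≤ 45·j + 47·(11 − j) = 517 − 2j. For this to be ≥ 497 we need j ≤ 10, so at least 11 − 10 = 1 must reach 46.
Exactly 1 works: 1 value at 47 and 10 at 45 total 497.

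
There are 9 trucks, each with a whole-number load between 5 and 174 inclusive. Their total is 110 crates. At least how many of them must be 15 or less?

Let j be the number exceeding 15. Then the total is ≥ 16·j + 5·(9 − j) = 45 + 11j.
So 11j ≤ 65 and j ≤ 5; hence at least 9 − 5 = 4 are ≤ 15.
Exactly 4 works: 4 values at 5 and 5 at 16 total 100; raise one of the low values by 10 (still ≤ 15) to hit 110.

4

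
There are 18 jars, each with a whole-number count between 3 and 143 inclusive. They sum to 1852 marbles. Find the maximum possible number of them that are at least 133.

13

If k of the values are ≥ 133, the total is ≥ 133k + 3(18 − k).
Setting 133k + 3(18 − k) ≤ 1852 gives 130k ≤ 1798, so k ≤ 13.
k = 13 is achieved by 13 values at 133 and 5 at 3, total 1744; add 108 to one value (staying below 133) to reach 1852.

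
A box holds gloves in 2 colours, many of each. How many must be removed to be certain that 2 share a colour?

3

You could draw 1 of every colour without reaching 2 of any — 2 in all.
One more forces 2 of some colour, so 2 + 1 = 3.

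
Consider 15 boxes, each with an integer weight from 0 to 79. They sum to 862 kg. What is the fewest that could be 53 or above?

Suppose at most 15 − j of them reach 53; then j values are ≤ 52 and the rest ≤ 79.
The total is then ≤ 52·j + 79·(15 − j) = 1185 − 27j. For this to be ≥ 862 we need j ≤ 11, so at least 15 − 11 = 4 must reach 53.
Exactly 4 works: 4 values at 79 and 11 at 52 total 888; lower one of the high values by 26 (still ≥ 53) to hit 862.

4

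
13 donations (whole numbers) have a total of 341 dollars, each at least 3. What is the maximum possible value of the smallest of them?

If every one of the 13 were at least 27, the total would be at least 13 × 27 = 351 > 341.
Achievable: 10 of them at 26 and 3 at 27 total 341.

26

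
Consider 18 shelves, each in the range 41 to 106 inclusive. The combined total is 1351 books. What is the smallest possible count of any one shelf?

To make one shelf as small as possible, make the other 17 as large as possible.
The other 17 can take up 17 × 106 = 1802 ≥ 1351 − 41, so one shelf can sit at its floor of 41.
Achievable: one at 41 and the other 17 totalling 1310, which fits since 17 × 41 ≤ 1310 ≤ 17 × 106.

41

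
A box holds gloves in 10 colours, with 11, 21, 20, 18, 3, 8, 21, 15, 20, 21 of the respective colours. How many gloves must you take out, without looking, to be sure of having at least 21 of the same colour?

156

In the worst case you take as many as possible of each colour without reaching 21: 11 + 20 + 20 + 18 + 3 + 8 + 20 + 15 + 20 + 20 = 155.
The next one must give 21 of some colour, so 155 + 1 = 156.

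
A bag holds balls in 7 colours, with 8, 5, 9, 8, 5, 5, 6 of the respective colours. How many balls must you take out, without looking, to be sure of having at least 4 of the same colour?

22

In the worst case you take as many as possible of each colour without reaching 4: 3 + 3 + 3 + 3 + 3 + 3 + 3 = 21.
The next one must give 4 of some colour, so 21 + 1 = 22.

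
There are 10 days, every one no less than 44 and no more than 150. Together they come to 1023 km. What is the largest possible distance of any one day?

150

Maximizing one value means minimizing the remaining 9.
The other 9 contribute at least 9 × 44 = 396, leaving at most 1023 − 396 = 627.
But each day is capped at 150, so the maximum is 150.
Achievable: one at 150 and the other 9 totalling 873, which fits since 9 × 44 ≤ 873 ≤ 9 × 150.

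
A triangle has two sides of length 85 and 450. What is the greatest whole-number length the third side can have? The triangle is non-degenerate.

534

The third side must be less than 85 + 450 = 535.
The largest integer below 535 is 534.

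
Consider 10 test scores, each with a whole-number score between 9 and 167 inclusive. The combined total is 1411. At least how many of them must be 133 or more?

3

Each value short of 133 is at most 132, costing at least 167 − 132 = 35 against the maximum total of 1670.
We can afford to lose at most 1670 − 1411 = 259, so at most ⌊259/35⌋ = 7 fall short, and at least 3 are ≥ 133.
Exactly 3 works: 3 values at 167 and 7 at 132 total 1425; lower one of the high values by 14 (still ≥ 133) to hit 1411.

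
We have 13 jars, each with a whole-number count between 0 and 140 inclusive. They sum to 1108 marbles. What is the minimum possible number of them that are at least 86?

1

If only k of them are at least 86, the other 13 − k are at most 85, so the total is at most k·140 + (13 − k)·85.
This must reach 1108, so k·140 + (13 − k)·85 ≥ 1108, giving k ≥ 1.
Exactly 1 works: 1 value at 140 and 12 at 85 total 1160; lower one of the high values by 52 (still ≥ 86) to hit 1108.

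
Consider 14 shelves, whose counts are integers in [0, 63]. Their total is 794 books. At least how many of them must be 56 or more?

Suppose at most 14 − j of them reach 56; then j values are ≤ 55 and the rest ≤ 63.
The total is then ≤ 55·j + 63·(14 − j) = 882 − 8j. For this to be ≥ 794 we need j ≤ 11, so at least 14 − 11 = 3 must reach 56.
Exactly 3 works: 3 values at 63 and 11 at 55 total 794.

3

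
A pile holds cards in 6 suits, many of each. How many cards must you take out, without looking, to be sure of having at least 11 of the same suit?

In the worst case you draw 10 of each of the 6 suits: 6 × 10 = 60.
One more forces 11 of some suit, so 60 + 1 = 61.

61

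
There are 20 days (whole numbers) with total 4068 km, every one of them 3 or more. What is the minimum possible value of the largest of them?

Some value must be at least ⌈4068/20⌉ = 204, since 20 × 203 = 4060 < 4068.
Taking 12 copies of 203 and 8 copies of 204 gives exactly 4068, so 204 is attained.

204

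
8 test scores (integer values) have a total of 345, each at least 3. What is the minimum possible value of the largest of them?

If every one of the 8 were at most 43, the total would be at most 8 × 43 = 344 < 345.
Taking 7 copies of 43 and 1 copy of 44 gives exactly 345, so 44 is attained.

44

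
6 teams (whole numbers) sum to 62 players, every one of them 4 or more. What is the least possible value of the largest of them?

The average is 62/6 > 10, so not all 6 can be 10 or less; the largest is ≥ 11.
Taking 4 copies of 10 and 2 copies of 11 gives exactly 62, so 11 is attained.

11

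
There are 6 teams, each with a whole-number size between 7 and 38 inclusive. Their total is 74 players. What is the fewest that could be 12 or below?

1

Let j be the number exceeding 12. Then the total is ≥ 13·j + 7·(6 − j) = 42 + 6j.
So 6j ≤ 32 and j ≤ 5; hence at least 6 − 5 = 1 are ≤ 12.
Exactly 1 works: 1 value at 7 and 5 at 13 total 72; raise one of the low values by 2 (still ≤ 12) to hit 74.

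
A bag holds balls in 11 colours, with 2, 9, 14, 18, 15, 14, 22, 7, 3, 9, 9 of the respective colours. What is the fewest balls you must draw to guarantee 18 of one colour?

117

In the worst case you take as many as possible of each colour without reaching 18: 2 + 9 + 14 + 17 + 15 + 14 + 17 + 7 + 3 + 9 + 9 = 116.
The next one must give 18 of some colour, so 116 + 1 = 117.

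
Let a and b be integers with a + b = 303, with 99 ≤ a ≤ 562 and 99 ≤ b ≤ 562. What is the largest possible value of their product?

22952

ab = a(303 − a) is maximized when a is as near 303/2 as the bounds allow.
Taking a = 151 and b = 152 (both in [99, 562]) gives ab = 22952.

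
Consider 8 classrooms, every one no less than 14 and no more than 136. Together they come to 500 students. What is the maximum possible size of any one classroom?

To make one classroom as large as possible, make the other 7 as small as possible.
The other 7 contribute at least 7 × 14 = 98, leaving at most 500 − 98 = 402.
But each classroom is capped at 136, so the maximum is 136.
Achievable: one at 136 and the other 7 totalling 364, which fits since 7 × 14 ≤ 364 ≤ 7 × 136.

136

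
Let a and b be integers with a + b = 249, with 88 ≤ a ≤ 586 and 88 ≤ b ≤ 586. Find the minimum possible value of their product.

ab = a(249 − a) is concave in a, so over [88, 161] it is minimized at an endpoint.
At the endpoint a = 88, b = 249 − 88 = 161, so ab = 88 × 161 = 14168.

14168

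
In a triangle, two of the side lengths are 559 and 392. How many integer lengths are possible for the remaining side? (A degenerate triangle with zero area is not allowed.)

783

The triangle inequality gives |559 − 392| < c < 559 + 392, i.e. 167 < c < 951.
So c can be any integer from 168 to 950: 783 values.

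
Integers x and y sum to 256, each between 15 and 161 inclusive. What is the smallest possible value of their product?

For a fixed sum, xy is smallest when x and y are as far apart as possible.
The extreme feasible split is x = 95, y = 161, giving xy = 15295.

15295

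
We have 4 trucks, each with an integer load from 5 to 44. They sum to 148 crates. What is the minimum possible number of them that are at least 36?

1

Suppose at most 4 − j of them reach 36; then j values are ≤ 35 and the rest ≤ 44.
The total is then ≤ 35·j + 44·(4 − j) = 176 − 9j. For this to be ≥ 148 we need j ≤ 3, so at least 4 − 3 = 1 must reach 36.
Exactly 1 works: 1 value at 44 and 3 at 35 total 149; lower one of the high values by 1 (still ≥ 36) to hit 148.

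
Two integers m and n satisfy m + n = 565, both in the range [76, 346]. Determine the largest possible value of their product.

For a fixed sum, the product mn is largest when m and n are as close as possible.
Taking m = 282 and n = 283 (both in [76, 346]) gives mn = 79806.

79806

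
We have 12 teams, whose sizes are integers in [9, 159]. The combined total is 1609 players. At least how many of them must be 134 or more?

Each value short of 134 is at most 133, costing at least 159 − 133 = 26 against the maximum total of 1908.
We can afford to lose at most 1908 − 1609 = 299, so at most ⌊299/26⌋ = 11 fall short, and at least 1 are ≥ 134.
Exactly 1 works: 1 value at 159 and 11 at 133 total 1622; lower one of the high values by 13 (still ≥ 134) to hit 1609.

1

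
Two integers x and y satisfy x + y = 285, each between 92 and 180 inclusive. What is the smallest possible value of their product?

18900

xy = x(285 − x) is concave in x, so over [105, 180] it is minimized at an endpoint.
The extreme feasible split is x = 105, y = 180, giving xy = 18900.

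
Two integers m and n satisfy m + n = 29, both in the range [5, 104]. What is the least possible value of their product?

120

mn = m(29 − m) is concave in m, so over [5, 24] it is minimized at an endpoint.
The extreme feasible split is m = 5, n = 24, giving mn = 120.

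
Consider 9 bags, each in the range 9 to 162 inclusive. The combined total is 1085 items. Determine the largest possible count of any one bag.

162

Maximizing one value means minimizing the remaining 8.
The other 8 contribute at least 8 × 9 = 72, leaving at most 1085 − 72 = 1013.
But each bag is capped at 162, so the maximum is 162.
Achievable: one at 162 and the other 8 totalling 923, which fits since 8 × 9 ≤ 923 ≤ 8 × 162.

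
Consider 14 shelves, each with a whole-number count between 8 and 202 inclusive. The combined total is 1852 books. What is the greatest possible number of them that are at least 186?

With k values at 186 or above and the rest at least 8, the sum is at least 112 + 178k.
Since the sum is 1852, we need 178k ≤ 1740, i.e. k ≤ 9.
k = 9 is achieved by 9 values at 186 and 5 at 8, total 1714; add 138 to one value (staying below 186) to reach 1852.

9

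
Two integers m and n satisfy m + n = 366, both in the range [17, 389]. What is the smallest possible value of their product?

For a fixed sum, mn is smallest when m and n are as far apart as possible.
At the endpoint m = 17, n = 366 − 17 = 349, so mn = 17 × 349 = 5933.

5933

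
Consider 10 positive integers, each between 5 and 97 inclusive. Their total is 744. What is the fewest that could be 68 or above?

3

If only k of them are at least 68, the other 10 − k are at most 67, so the total is at most k·97 + (10 − k)·67.
This must reach 744, so k·97 + (10 − k)·67 ≥ 744, giving k ≥ 3.
Exactly 3 works: 3 values at 97 and 7 at 67 total 760; lower one of the high values by 16 (still ≥ 68) to hit 744.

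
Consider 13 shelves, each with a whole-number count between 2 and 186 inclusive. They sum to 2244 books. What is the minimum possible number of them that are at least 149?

9

Each value short of 149 is at most 148, costing at least 186 − 148 = 38 against the maximum total of 2418.
We can afford to lose at most 2418 − 2244 = 174, so at most ⌊174/38⌋ = 4 fall short, and at least 9 are ≥ 149.
Exactly 9 works: 9 values at 186 and 4 at 148 total 2266; lower one of the high values by 22 (still ≥ 149) to hit 2244.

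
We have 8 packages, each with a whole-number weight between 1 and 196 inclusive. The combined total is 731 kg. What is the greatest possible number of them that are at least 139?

Suppose k of them are at least 139. Those contribute at least 139 each and the other 8 − k at least 1 each.
So the total is at least 139k + 1(8 − k) = 8 + 138k. This must be ≤ 731, giving k ≤ 5.
k = 5 is achieved by 5 values at 139 and 3 at 1, total 698; add 33 to one value (staying below 139) to reach 731.

5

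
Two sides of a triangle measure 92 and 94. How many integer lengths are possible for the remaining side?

The triangle inequality gives |92 − 94| < c < 92 + 94, i.e. 2 < c < 186.
So c can be any integer from 3 to 185: 183 values.

183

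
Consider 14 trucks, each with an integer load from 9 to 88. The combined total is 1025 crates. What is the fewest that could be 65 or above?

6

Suppose at most 14 − j of them reach 65; then j values are ≤ 64 and the rest ≤ 88.
The total is then ≤ 64·j + 88·(14 − j) = 1232 − 24j. For this to be ≥ 1025 we need j ≤ 8, so at least 14 − 8 = 6 must reach 65.
Exactly 6 works: 6 values at 88 and 8 at 64 total 1040; lower one of the high values by 15 (still ≥ 65) to hit 1025.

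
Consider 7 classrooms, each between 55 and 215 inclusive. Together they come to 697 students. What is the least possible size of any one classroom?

To make one classroom as small as possible, make the other 6 as large as possible.
The other 6 can take up 6 × 215 = 1290 ≥ 697 − 55, so one classroom can sit at its floor of 55.
Achievable: one at 55 and the other 6 totalling 642, which fits since 6 × 55 ≤ 642 ≤ 6 × 215.

55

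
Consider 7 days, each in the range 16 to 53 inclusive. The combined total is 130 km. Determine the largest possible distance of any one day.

Maximizing one value means minimizing the remaining 6.
The other 6 contribute at least 6 × 16 = 96, leaving at most 130 − 96 = 34.
Since 34 ≤ 53, this is achievable: one at 34 and 6 at 16.

34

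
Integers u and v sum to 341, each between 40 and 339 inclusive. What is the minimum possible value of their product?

12040

Since u + v is fixed, pushing one of them to its bound minimizes the product.
The extreme feasible split is u = 40, v = 301, giving uv = 12040.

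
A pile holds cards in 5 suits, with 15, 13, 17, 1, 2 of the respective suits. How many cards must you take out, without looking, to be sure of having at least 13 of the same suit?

In the worst case you take as many as possible of each suit without reaching 13: 12 + 12 + 12 + 1 + 2 = 39.
The next one must give 13 of some suit, so 39 + 1 = 40.

40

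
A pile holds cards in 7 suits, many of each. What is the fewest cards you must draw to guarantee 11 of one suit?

71

In the worst case you draw 10 of each of the 7 suits: 7 × 10 = 70.
One more forces 11 of some suit, so 70 + 1 = 71.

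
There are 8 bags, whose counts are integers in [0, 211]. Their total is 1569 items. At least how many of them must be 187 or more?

If only k of them are at least 187, the other 8 − k are at most 186, so the total is at most k·211 + (8 − k)·186.
This must reach 1569, so k·211 + (8 − k)·186 ≥ 1569, giving k ≥ 4.
Exactly 4 works: 4 values at 211 and 4 at 186 total 1588; lower one of the high values by 19 (still ≥ 187) to hit 1569.

4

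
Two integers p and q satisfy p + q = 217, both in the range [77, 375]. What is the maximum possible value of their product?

For a fixed sum, the product pq is largest when p and q are as close as possible.
Taking p = 108 and q = 109 (both in [77, 375]) gives pq = 11772.

11772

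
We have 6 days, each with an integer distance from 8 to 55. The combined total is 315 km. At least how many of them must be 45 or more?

5

If only k of them are at least 45, the other 6 − k are at most 44, so the total is at most k·55 + (6 − k)·44.
This must reach 315, so k·55 + (6 − k)·44 ≥ 315, giving k ≥ 5.
Exactly 5 works: 5 values at 55 and 1 at 44 total 319; lower one of the high values by 4 (still ≥ 45) to hit 315.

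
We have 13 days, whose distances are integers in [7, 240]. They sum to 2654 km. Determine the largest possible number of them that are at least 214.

Suppose k of them are at least 214. Those contribute at least 214 each and the other 13 − k at least 7 each.
So the total is at least 214k + 7(13 − k) = 91 + 207k. This must be ≤ 2654, giving k ≤ 12.
k = 12 is achieved by 12 values at 214 and 1 at 7, total 2575; add 79 to one value (staying below 214) to reach 2654.

12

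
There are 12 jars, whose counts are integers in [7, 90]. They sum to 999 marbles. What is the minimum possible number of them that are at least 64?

9

Suppose at most 12 − j of them reach 64; then j values are ≤ 63 and the rest ≤ 90.
The total is then ≤ 63·j + 90·(12 − j) = 1080 − 27j. For this to be ≥ 999 we need j ≤ 3, so at least 12 − 3 = 9 must reach 64.
Exactly 9 works: 9 values at 90 and 3 at 63 total 999.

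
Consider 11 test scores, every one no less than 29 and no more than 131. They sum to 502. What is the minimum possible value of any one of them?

29

To make one score as small as possible, make the other 10 as large as possible.
The other 10 can take up 10 × 131 = 1310 ≥ 502 − 29, so one score can sit at its floor of 29.
Achievable: one at 29 and the other 10 totalling 473, which fits since 10 × 29 ≤ 473 ≤ 10 × 131.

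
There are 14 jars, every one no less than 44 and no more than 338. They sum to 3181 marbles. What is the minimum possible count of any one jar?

44

Minimizing one value means maximizing the remaining 13.
The other 13 can take up 13 × 338 = 4394 ≥ 3181 − 44, so one jar can sit at its floor of 44.
Achievable: one at 44 and the other 13 totalling 3137, which fits since 13 × 44 ≤ 3137 ≤ 13 × 338.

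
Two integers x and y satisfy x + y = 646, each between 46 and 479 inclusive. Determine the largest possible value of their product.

104329

For a fixed sum, the product xy is largest when x and y are as close as possible.
Taking x = 323 and y = 323 (both in [46, 479]) gives xy = 104329.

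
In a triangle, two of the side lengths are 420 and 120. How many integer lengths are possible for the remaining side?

The triangle inequality gives |420 − 120| < c < 420 + 120, i.e. 300 < c < 540.
So c can be any integer from 301 to 539: 239 values.

239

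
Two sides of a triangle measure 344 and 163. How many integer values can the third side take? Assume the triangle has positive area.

The triangle inequality gives |344 − 163| < c < 344 + 163, i.e. 181 < c < 507.
So c can be any integer from 182 to 506: 325 values.

325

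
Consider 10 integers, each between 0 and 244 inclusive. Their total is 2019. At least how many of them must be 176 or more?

If only k of them are at least 176, the other 10 − k are at most 175, so the total is at most k·244 + (10 − k)·175.
This must reach 2019, so k·244 + (10 − k)·175 ≥ 2019, giving k ≥ 4.
Exactly 4 works: 4 values at 244 and 6 at 175 total 2026; lower one of the high values by 7 (still ≥ 176) to hit 2019.

4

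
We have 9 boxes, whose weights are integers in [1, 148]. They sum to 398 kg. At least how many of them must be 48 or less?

1

Let j be the number exceeding 48. Then the total is ≥ 49·j + 1·(9 − j) = 9 + 48j.
So 48j ≤ 389 and j ≤ 8; hence at least 9 − 8 = 1 are ≤ 48.
Exactly 1 works: 1 value at 1 and 8 at 49 total 393; raise one of the low values by 5 (still ≤ 48) to hit 398.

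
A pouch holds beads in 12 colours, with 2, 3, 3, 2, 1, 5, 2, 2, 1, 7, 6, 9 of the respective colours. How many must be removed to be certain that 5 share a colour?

In the worst case you take as many as possible of each colour without reaching 5: 2 + 3 + 3 + 2 + 1 + 4 + 2 + 2 + 1 + 4 + 4 + 4 = 32.
The next one must give 5 of some colour, so 32 + 1 = 33.

33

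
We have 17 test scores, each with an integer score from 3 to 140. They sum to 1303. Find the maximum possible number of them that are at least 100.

With k values at 100 or above and the rest at least 3, the sum is at least 51 + 97k.
Since the sum is 1303, we need 97k ≤ 1252, i.e. k ≤ 12.
k = 12 is achieved by 12 values at 100 and 5 at 3, total 1215; add 88 to one value (staying below 100) to reach 1303.

12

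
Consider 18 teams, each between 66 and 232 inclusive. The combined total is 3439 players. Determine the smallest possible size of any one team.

66

Minimizing one value means maximizing the remaining 17.
The other 17 can take up 17 × 232 = 3944 ≥ 3439 − 66, so one team can sit at its floor of 66.
Achievable: one at 66 and the other 17 totalling 3373, which fits since 17 × 66 ≤ 3373 ≤ 17 × 232.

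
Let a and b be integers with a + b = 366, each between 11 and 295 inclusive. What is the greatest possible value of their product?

33489

ab = a(366 − a) is maximized when a is as near 366/2 as the bounds allow.
Taking a = 183 and b = 183 (both in [11, 295]) gives ab = 33489.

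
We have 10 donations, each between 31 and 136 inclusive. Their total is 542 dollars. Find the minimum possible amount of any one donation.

31

To make one donation as small as possible, make the other 9 as large as possible.
The other 9 can take up 9 × 136 = 1224 ≥ 542 − 31, so one donation can sit at its floor of 31.
Achievable: one at 31 and the other 9 totalling 511, which fits since 9 × 31 ≤ 511 ≤ 9 × 136.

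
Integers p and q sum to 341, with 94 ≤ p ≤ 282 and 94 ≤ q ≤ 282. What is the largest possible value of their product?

With p + q fixed, pq peaks when the two are closest together.
Taking p = 170 and q = 171 (both in [94, 282]) gives pq = 29070.

29070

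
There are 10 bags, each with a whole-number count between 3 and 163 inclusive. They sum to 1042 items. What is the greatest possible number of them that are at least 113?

If k of the values are ≥ 113, the total is ≥ 113k + 3(10 − k).
Setting 113k + 3(10 − k) ≤ 1042 gives 110k ≤ 1012, so k ≤ 9.
k = 9 is achieved by 9 values at 113 and 1 at 3, total 1020; add 22 to one value (staying below 113) to reach 1042.

9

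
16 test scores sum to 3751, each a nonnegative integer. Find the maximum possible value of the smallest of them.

234

The average is 3751/16 < 235, so some value is ≤ 234.
Achievable: 9 of them at 234 and 7 at 235 total 3751.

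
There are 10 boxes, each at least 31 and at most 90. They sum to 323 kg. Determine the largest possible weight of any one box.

Maximizing one value means minimizing the remaining 9.
The other 9 contribute at least 9 × 31 = 279, leaving at most 323 − 279 = 44.
Since 44 ≤ 90, this is achievable: one at 44 and 9 at 31.

44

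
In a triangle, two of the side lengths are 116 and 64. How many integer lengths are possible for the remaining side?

127

The triangle inequality gives |116 − 64| < c < 116 + 64, i.e. 52 < c < 180.
So c can be any integer from 53 to 179: 127 values.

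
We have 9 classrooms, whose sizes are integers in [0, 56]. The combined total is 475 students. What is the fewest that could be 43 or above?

7

If only k of them are at least 43, the other 9 − k are at most 42, so the total is at most k·56 + (9 − k)·42.
This must reach 475, so k·56 + (9 − k)·42 ≥ 475, giving k ≥ 7.
Exactly 7 works: 7 values at 56 and 2 at 42 total 476; lower one of the high values by 1 (still ≥ 43) to hit 475.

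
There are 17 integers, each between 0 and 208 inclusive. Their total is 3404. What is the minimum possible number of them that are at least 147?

15

If only k of them are at least 147, the other 17 − k are at most 146, so the total is at most k·208 + (17 − k)·146.
This must reach 3404, so k·208 + (17 − k)·146 ≥ 3404, giving k ≥ 15.
Exactly 15 works: 15 values at 208 and 2 at 146 total 3412; lower one of the high values by 8 (still ≥ 147) to hit 3404.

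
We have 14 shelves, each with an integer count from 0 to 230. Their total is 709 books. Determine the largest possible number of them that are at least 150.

Suppose k of them are at least 150. Those contribute at least 150 each and the other 14 − k at least 0 each.
So the total is at least 150k + 0(14 − k) = 0 + 150k. This must be ≤ 709, giving k ≤ 4.
k = 4 is achieved by 4 values at 150 and 10 at 0, total 600; add 109 to one value (staying below 150) to reach 709.

4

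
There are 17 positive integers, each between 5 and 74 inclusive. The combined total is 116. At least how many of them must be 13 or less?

Let j be the number exceeding 13. Then the total is ≥ 14·j + 5·(17 − j) = 85 + 9j.
So 9j ≤ 31 and j ≤ 3; hence at least 17 − 3 = 14 are ≤ 13.
Exactly 14 works: 14 values at 5 and 3 at 14 total 112; raise one of the low values by 4 (still ≤ 13) to hit 116.

14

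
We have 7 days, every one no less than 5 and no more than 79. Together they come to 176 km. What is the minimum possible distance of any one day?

5

Minimizing one value means maximizing the remaining 6.
The other 6 can take up 6 × 79 = 474 ≥ 176 − 5, so one day can sit at its floor of 5.
Achievable: one at 5 and the other 6 totalling 171, which fits since 6 × 5 ≤ 171 ≤ 6 × 79.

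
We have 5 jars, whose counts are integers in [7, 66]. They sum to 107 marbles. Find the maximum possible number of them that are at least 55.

Suppose k of them are at least 55. Those contribute at least 55 each and the other 5 − k at least 7 each.
So the total is at least 55k + 7(5 − k) = 35 + 48k. This must be ≤ 107, giving k ≤ 1.
k = 1 is achieved by 1 value at 55 and 4 at 7, total 83; add 24 to one value (staying below 55) to reach 107.

1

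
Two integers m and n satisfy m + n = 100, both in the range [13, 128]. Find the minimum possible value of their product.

1131

Since m + n is fixed, pushing one of them to its bound minimizes the product.
At the endpoint m = 13, n = 100 − 13 = 87, so mn = 13 × 87 = 1131.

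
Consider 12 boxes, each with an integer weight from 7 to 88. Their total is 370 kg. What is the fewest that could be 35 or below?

Each value above 35 is at least 36, contributing at least 36 − 7 = 29 above the floor 7.
The sum exceeds the floor total 84 by 286, so at most ⌊286/29⌋ = 9 exceed 35, and at least 3 are ≤ 35.
Exactly 3 works: 3 values at 7 and 9 at 36 total 345; raise one of the low values by 25 (still ≤ 35) to hit 370.

3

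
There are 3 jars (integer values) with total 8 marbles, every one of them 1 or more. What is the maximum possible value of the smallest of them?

2

If every one of the 3 were at least 3, the total would be at least 3 × 3 = 9 > 8.
Achievable: 1 of them at 2 and 2 at 3 total 8.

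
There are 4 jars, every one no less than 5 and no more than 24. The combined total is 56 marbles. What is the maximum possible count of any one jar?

Maximizing one value means minimizing the remaining 3.
The other 3 contribute at least 3 × 5 = 15, leaving at most 56 − 15 = 41.
But each jar is capped at 24, so the maximum is 24.
Achievable: one at 24 and the other 3 totalling 32, which fits since 3 × 5 ≤ 32 ≤ 3 × 24.

24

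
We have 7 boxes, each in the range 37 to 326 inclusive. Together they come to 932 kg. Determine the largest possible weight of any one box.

326

Maximizing one value means minimizing the remaining 6.
The other 6 contribute at least 6 × 37 = 222, leaving at most 932 − 222 = 710.
But each box is capped at 326, so the maximum is 326.
Achievable: one at 326 and the other 6 totalling 606, which fits since 6 × 37 ≤ 606 ≤ 6 × 326.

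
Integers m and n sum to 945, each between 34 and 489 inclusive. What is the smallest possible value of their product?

222984

mn = m(945 − m) is concave in m, so over [456, 489] it is minimized at an endpoint.
The extreme feasible split is m = 456, n = 489, giving mn = 222984.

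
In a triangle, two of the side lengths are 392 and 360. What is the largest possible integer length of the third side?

751

The third side must be less than 392 + 360 = 752.
The largest integer below 752 is 751.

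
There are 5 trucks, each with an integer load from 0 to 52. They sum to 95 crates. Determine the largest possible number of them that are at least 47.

2

If k of the values are ≥ 47, the total is ≥ 47k + 0(5 − k).
Setting 47k + 0(5 − k) ≤ 95 gives 47k ≤ 95, so k ≤ 2.
k = 2 is achieved by 2 values at 47 and 3 at 0, total 94; add 1 to one value (staying below 47) to reach 95.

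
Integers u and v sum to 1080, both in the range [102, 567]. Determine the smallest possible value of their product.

290871

uv = u(1080 − u) is concave in u, so over [513, 567] it is minimized at an endpoint.
At the endpoint u = 513, v = 1080 − 513 = 567, so uv = 513 × 567 = 290871.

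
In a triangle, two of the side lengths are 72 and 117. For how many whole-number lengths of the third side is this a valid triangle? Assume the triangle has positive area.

143

The triangle inequality gives |72 − 117| < c < 72 + 117, i.e. 45 < c < 189.
So c can be any integer from 46 to 188: 143 values.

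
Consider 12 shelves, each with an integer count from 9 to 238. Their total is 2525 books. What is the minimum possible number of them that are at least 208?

Each value short of 208 is at most 207, costing at least 238 − 207 = 31 against the maximum total of 2856.
We can afford to lose at most 2856 − 2525 = 331, so at most ⌊331/31⌋ = 10 fall short, and at least 2 are ≥ 208.
Exactly 2 works: 2 values at 238 and 10 at 207 total 2546; lower one of the high values by 21 (still ≥ 208) to hit 2525.

2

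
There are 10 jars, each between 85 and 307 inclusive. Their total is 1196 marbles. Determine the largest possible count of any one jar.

To make one jar as large as possible, make the other 9 as small as possible.
The other 9 contribute at least 9 × 85 = 765, leaving at most 1196 − 765 = 431.
But each jar is capped at 307, so the maximum is 307.
Achievable: one at 307 and the other 9 totalling 889, which fits since 9 × 85 ≤ 889 ≤ 9 × 307.

307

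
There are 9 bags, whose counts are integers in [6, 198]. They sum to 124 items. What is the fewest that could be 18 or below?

Each value above 18 is at least 19, contributing at least 19 − 6 = 13 above the floor 6.
The sum exceeds the floor total 54 by 70, so at most ⌊70/13⌋ = 5 exceed 18, and at least 4 are ≤ 18.
Exactly 4 works: 4 values at 6 and 5 at 19 total 119; raise one of the low values by 5 (still ≤ 18) to hit 124.

4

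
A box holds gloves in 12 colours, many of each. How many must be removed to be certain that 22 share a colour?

253

You could draw 21 of every colour without reaching 22 of any — 252 in all.
One more forces 22 of some colour, so 252 + 1 = 253.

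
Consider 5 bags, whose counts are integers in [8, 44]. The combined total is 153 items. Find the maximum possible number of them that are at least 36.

4

If k of the values are ≥ 36, the total is ≥ 36k + 8(5 − k).
Setting 36k + 8(5 − k) ≤ 153 gives 28k ≤ 113, so k ≤ 4.
k = 4 is achieved by 4 values at 36 and 1 at 8, total 152; add 1 to one value (staying below 36) to reach 153.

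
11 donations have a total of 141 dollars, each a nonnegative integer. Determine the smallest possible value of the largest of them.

The 11 values sum to 141, so their maximum is at least ⌈141/11⌉ = 13.
Equality holds with 9 values of 13 and 2 values of 12.

13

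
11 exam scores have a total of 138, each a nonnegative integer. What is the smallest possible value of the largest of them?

Some value must be at least ⌈138/11⌉ = 13, since 11 × 12 = 132 < 138.
Achievable: 6 of them at 13 and 5 at 12 total 138.

13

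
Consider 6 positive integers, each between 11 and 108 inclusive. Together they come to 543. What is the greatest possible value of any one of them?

108

Maximizing one value means minimizing the remaining 5.
The other 5 contribute at least 5 × 11 = 55, leaving at most 543 − 55 = 488.
But each integer is capped at 108, so the maximum is 108.
Achievable: one at 108 and the other 5 totalling 435, which fits since 5 × 11 ≤ 435 ≤ 5 × 108.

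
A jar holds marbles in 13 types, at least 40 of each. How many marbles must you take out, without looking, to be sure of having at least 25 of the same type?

313

You could draw 24 of every type without reaching 25 of any — 312 in all.
One more forces 25 of some type, so 312 + 1 = 313.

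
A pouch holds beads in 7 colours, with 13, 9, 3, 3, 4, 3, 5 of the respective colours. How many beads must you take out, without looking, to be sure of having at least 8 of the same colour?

33

In the worst case you take as many as possible of each colour without reaching 8: 7 + 7 + 3 + 3 + 4 + 3 + 5 = 32.
The next one must give 8 of some colour, so 32 + 1 = 33.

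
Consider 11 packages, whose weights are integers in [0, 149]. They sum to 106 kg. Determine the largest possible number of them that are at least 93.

If k of the values are ≥ 93, the total is ≥ 93k + 0(11 − k).
Setting 93k + 0(11 − k) ≤ 106 gives 93k ≤ 106, so k ≤ 1.
k = 1 is achieved by 1 value at 93 and 10 at 0, total 93; add 13 to one value (staying below 93) to reach 106.

1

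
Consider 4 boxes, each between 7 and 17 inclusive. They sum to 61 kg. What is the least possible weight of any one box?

Minimizing one value means maximizing the remaining 3.
The other 3 contribute at most 3 × 17 = 51, leaving at least 61 − 51 = 10.
Since 10 ≥ 7, this is achievable: one at 10 and 3 at 17.

10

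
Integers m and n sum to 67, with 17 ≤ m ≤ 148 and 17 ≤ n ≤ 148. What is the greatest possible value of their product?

mn = m(67 − m) is maximized when m is as near 67/2 as the bounds allow.
Taking m = 33 and n = 34 (both in [17, 148]) gives mn = 1122.

1122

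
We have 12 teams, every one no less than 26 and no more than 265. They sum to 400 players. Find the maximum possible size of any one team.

114

Maximizing one value means minimizing the remaining 11.
The other 11 contribute at least 11 × 26 = 286, leaving at most 400 − 286 = 114.
Since 114 ≤ 265, this is achievable: one at 114 and 11 at 26.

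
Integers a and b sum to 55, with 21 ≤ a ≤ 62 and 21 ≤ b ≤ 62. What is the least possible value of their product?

714

Since a + b is fixed, pushing one of them to its bound minimizes the product.
The extreme feasible split is a = 21, b = 34, giving ab = 714.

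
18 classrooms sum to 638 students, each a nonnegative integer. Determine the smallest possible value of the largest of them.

The average is 638/18 > 35, so not all 18 can be 35 or less; the largest is ≥ 36.
Equality holds with 8 values of 36 and 10 values of 35.

36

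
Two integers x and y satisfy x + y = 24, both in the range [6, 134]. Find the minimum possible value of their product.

108

For a fixed sum, xy is smallest when x and y are as far apart as possible.
At the endpoint x = 6, y = 24 − 6 = 18, so xy = 6 × 18 = 108.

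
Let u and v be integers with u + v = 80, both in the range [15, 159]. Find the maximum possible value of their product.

uv = u(80 − u) is maximized when u is as near 80/2 as the bounds allow.
Taking u = 40 and v = 40 (both in [15, 159]) gives uv = 1600.

1600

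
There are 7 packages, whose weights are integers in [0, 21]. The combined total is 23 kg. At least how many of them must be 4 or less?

Each value above 4 is at least 5, contributing at least 5 − 0 = 5 above the floor 0.
The sum exceeds the floor total 0 by 23, so at most ⌊23/5⌋ = 4 exceed 4, and at least 3 are ≤ 4.
Exactly 3 works: 3 values at 0 and 4 at 5 total 20; raise one of the low values by 3 (still ≤ 4) to hit 23.

3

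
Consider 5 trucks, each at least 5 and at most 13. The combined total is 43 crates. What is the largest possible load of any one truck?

13

Maximizing one value means minimizing the remaining 4.
The other 4 contribute at least 4 × 5 = 20, leaving at most 43 − 20 = 23.
But each truck is capped at 13, so the maximum is 13.
Achievable: one at 13 and the other 4 totalling 30, which fits since 4 × 5 ≤ 30 ≤ 4 × 13.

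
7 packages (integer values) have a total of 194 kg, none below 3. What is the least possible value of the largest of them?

The 7 values sum to 194, so their maximum is at least ⌈194/7⌉ = 28.
Equality holds with 5 values of 28 and 2 values of 27.

28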